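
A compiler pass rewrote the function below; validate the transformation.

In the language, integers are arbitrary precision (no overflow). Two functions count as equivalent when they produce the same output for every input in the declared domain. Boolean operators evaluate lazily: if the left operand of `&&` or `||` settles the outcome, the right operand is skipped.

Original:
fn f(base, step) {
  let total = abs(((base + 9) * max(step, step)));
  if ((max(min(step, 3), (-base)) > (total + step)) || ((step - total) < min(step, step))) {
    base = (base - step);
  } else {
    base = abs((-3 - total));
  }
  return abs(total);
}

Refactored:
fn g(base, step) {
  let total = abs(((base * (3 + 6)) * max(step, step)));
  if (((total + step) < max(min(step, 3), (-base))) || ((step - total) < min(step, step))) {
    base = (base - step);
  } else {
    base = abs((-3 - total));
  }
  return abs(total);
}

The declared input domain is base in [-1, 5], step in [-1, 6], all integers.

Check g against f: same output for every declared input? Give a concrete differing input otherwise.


Evaluate both at base=-1, step=-1.
f: total = 8; ((max(min(step, 3), (-base)) > (total + step)) || ((step - total) < min(step, step))) -> true; base = 0; return 8
g: total = 9; (((total + step) < max(min(step, 3), (-base))) || ((step - total) < min(step, step))) -> true; base = 0; return 9
8 vs 9 — the two versions disagree here.
verdict: not equivalent; witness: base=-1, step=-1


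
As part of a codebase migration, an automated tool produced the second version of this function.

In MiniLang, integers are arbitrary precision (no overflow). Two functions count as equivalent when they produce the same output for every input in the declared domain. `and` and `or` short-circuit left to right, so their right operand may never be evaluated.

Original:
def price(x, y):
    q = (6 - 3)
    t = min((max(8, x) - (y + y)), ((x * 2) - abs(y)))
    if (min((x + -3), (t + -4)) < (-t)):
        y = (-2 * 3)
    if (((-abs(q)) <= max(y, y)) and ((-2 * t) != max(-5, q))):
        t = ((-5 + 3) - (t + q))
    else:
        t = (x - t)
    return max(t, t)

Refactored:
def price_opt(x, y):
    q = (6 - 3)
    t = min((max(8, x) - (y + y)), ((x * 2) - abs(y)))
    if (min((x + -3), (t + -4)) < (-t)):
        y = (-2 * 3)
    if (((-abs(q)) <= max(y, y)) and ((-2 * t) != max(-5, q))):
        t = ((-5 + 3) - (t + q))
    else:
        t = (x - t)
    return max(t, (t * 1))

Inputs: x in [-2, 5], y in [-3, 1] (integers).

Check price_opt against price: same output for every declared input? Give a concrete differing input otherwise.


Equivalent — the differences include constant usage differs; also arithmetic usage differs, yet no declared input distinguishes the two.
Tracing x=4, y=0: price: q becomes 3; next t becomes 8; next (min((x + -3), (t + -4)) < (-t)) evaluates to false; next (((-abs(q)) <= max(y, y)) and ((-2 * t) != max(-5, q))) evaluates to true; next t becomes -13; next final value -13 | price_opt: q becomes 3; next t becomes 8; next (min((x + -3), (t + -4)) < (-t)) evaluates to false; next (((-abs(q)) <= max(y, y)) and ((-2 * t) != max(-5, q))) evaluates to true; next t becomes -13; next final value -13 — matching result -13.
An exhaustive pass over the 40 declared inputs shows identical outputs.
verdict: equivalent


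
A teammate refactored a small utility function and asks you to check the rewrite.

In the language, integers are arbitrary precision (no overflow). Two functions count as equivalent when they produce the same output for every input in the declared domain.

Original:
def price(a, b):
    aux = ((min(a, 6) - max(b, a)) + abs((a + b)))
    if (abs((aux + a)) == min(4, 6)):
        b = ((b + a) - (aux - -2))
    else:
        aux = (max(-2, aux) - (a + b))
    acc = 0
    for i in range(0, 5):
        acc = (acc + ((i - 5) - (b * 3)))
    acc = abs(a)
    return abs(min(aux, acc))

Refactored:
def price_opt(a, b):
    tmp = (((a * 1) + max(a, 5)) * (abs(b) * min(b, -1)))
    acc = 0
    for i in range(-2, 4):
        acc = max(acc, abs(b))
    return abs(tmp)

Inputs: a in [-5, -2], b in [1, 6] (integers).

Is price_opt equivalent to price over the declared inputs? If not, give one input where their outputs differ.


Run the pair on a=-5, b=1.
price: aux=-2, then (abs((aux + a)) == min(4, 6)) is false, then aux=2, then acc=0, then (i=0), then acc=-8, then (i=1), then acc=-15, then (i=2), then acc=-21, then (i=3), then acc=-26, then (i=4), then acc=-30, then acc=5, then returns 2
price_opt: tmp=0, then acc=0, then (i=-2), then acc=1, then (i=-1), then acc=1, then (i=0), then acc=1, then (i=1), then acc=1, then (i=2), then acc=1, then (i=3), then acc=1, then returns 0
2 and 0 differ, so these are not the same function on this domain.
verdict: not equivalent; witness: a=-5, b=1


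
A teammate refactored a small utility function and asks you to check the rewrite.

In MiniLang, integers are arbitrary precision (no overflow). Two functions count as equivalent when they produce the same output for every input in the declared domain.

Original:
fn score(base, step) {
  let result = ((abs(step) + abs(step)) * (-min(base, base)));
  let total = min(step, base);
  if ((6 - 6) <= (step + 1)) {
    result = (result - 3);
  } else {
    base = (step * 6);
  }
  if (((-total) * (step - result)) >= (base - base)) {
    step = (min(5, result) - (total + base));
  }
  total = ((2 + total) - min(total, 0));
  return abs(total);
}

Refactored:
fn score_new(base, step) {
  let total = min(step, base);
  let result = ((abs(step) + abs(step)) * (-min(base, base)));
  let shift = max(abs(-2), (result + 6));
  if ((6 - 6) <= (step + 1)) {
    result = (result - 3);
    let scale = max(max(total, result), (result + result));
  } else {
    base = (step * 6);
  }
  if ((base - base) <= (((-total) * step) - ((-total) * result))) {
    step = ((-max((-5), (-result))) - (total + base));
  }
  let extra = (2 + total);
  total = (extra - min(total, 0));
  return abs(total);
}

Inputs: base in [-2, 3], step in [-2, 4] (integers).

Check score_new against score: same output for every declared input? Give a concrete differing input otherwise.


Although local variable names differ, comparison usage differs, arithmetic usage differs, min/max/abs usage differs, constant usage differs, statement counts differ, 42/42 inputs agree.
verdict: equivalent


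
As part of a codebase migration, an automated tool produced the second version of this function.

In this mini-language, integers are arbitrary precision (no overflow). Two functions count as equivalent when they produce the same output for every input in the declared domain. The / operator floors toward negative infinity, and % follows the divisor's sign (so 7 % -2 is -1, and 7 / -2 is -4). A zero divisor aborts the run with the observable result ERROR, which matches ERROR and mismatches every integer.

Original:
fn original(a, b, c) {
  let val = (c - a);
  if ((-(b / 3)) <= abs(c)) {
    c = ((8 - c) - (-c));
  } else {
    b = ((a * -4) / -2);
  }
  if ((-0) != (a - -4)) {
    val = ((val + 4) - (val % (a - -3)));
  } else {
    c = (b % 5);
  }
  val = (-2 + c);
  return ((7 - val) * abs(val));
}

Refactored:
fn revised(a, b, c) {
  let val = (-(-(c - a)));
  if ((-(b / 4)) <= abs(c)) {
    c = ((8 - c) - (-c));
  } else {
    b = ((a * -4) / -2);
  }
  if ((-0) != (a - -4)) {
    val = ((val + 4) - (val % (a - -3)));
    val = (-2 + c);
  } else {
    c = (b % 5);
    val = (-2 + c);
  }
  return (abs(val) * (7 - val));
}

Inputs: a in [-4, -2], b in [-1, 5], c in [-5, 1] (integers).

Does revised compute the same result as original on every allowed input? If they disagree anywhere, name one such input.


The edit looks behavioral (`3` became `4`), but over these ranges it never changes the outcome.
Tracing a=-3, b=2, c=-3: original: val = 0; ((-(b / 3)) <= abs(c)) -> true; c = 8; ((-0) != (a - -4)) -> true; division by zero -> ERROR | revised: val = 0; ((-(b / 4)) <= abs(c)) -> true; c = 8; ((-0) != (a - -4)) -> true; division by zero -> ERROR — matching result ERROR.
An exhaustive pass over the 147 declared inputs shows identical outputs.
verdict: equivalent


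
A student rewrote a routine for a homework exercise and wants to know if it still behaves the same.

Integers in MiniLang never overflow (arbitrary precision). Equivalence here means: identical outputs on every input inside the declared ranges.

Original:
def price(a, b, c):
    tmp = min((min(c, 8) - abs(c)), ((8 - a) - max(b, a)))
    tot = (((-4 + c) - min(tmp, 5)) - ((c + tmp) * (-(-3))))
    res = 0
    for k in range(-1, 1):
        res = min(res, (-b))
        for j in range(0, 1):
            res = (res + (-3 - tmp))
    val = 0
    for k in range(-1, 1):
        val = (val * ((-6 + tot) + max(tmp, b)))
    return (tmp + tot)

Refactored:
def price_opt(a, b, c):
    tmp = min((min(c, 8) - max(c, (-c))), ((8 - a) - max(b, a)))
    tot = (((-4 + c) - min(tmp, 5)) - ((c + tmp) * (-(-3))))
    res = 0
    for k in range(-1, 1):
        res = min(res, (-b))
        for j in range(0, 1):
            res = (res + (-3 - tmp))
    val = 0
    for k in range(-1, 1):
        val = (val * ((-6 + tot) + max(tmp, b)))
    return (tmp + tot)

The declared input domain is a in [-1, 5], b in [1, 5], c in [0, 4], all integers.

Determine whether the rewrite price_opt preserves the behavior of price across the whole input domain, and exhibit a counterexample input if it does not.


Differences: min/max/abs usage differs — yet all 175 inputs agree.
verdict: equivalent


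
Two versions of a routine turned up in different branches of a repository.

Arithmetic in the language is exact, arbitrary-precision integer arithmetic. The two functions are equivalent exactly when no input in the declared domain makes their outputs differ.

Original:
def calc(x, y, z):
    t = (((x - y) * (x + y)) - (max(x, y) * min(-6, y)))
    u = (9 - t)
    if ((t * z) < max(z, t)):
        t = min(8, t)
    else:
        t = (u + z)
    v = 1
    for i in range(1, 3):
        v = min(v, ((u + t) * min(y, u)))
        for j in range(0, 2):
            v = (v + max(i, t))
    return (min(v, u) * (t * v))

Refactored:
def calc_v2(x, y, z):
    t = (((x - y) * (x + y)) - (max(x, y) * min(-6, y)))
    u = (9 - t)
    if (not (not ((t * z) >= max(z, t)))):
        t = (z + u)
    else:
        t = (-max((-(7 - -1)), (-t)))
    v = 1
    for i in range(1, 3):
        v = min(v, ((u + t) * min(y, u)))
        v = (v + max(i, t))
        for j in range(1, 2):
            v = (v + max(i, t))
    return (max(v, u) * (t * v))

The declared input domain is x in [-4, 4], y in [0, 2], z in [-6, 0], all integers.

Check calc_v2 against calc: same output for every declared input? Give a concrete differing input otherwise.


The rewrite breaks on x=-4, y=0, z=-6, where the results are -504 and 648.
calc: t becomes 16; next u becomes -7; next ((t * z) < max(z, t)) evaluates to true; next t becomes 8; next v becomes 1; next at i=1:; next v becomes -7; next at j=0:; next v becomes 1; next at j=1:; next v becomes 9; next at i=2:; next v becomes -7; next at j=0:; next v becomes 1; next at j=1:; next v becomes 9; next final value -504
calc_v2: t becomes 16; next u becomes -7; next (not (not ((t * z) >= max(z, t)))) evaluates to false; next t becomes 8; next v becomes 1; next at i=1:; next v becomes -7; next v becomes 1; next at j=1:; next v becomes 9; next at i=2:; next v becomes -7; next v becomes 1; next at j=1:; next v becomes 9; next final value 648
verdict: not equivalent; witness: x=-4, y=0, z=-6


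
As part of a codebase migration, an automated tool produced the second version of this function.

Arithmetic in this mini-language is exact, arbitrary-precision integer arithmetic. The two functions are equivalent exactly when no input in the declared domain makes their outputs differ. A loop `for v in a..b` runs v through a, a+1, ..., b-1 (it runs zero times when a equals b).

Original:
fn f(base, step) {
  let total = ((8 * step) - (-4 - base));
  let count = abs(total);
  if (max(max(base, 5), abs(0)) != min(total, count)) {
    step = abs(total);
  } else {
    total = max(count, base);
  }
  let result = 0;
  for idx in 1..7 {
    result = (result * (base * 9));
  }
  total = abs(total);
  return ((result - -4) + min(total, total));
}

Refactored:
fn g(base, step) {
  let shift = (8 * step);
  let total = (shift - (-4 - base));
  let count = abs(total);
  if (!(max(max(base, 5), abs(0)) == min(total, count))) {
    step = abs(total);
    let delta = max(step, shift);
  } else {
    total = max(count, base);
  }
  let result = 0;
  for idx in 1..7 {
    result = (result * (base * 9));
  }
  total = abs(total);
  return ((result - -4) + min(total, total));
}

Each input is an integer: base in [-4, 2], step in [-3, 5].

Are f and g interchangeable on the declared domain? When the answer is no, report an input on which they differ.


Reading the diff, among the changes: comparison usage differs; min/max/abs usage differs; statement counts differ; local variable names differ; boolean connective usage differs.
One worked example (base=2, step=-1) — f: total becomes -2; next count becomes 2; next (max(max(base, 5), abs(0)) != min(total, count)) evaluates to true; next step becomes 2; next result becomes 0; next at idx=1:; next result becomes 0; next at idx=2:; next result becomes 0; next at idx=3:; next result becomes 0; next at idx=4:; next result becomes 0; next at idx=5:; next result becomes 0; next at idx=6:; next result becomes 0; next total becomes 2; next final value 6; g: shift becomes -8; next total becomes -2; next count becomes 2; next (!(max(max(base, 5), abs(0)) == min(total, count))) evaluates to true; next step becomes 2; next delta becomes 2; next result becomes 0; next at idx=1:; next result becomes 0; next at idx=2:; next result becomes 0; next at idx=3:; next result becomes 0; next at idx=4:; next result becomes 0; next at idx=5:; next result becomes 0; next at idx=6:; next result becomes 0; next total becomes 2; next final value 6; agreement on 6.
An exhaustive pass over the 63 declared inputs shows identical outputs.
verdict: equivalent


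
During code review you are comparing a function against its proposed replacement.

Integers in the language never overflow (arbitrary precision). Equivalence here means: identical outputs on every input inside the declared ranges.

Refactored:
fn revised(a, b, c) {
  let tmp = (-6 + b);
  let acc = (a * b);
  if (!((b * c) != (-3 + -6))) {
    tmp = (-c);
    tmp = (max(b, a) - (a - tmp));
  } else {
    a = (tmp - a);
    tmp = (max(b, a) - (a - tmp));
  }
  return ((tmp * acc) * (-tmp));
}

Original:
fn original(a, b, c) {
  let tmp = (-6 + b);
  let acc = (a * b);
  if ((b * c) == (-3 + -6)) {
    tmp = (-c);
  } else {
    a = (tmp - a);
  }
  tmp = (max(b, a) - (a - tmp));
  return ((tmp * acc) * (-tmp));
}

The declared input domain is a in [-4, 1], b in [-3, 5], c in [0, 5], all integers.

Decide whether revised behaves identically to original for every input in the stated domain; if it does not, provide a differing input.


Comparing the listings, the differences include: min/max/abs usage differs, statement counts differ, arithmetic usage differs, comparison usage differs, boolean connective usage differs.
Spot check at a=1, b=4, c=2 — original: tmp becomes -2; next acc becomes 4; next ((b * c) == (-3 + -6)) evaluates to false; next a becomes -3; next tmp becomes 5; next final value -100. revised: tmp becomes -2; next acc becomes 4; next (!((b * c) != (-3 + -6))) evaluates to false; next a becomes -3; next tmp becomes 5; next final value -100. Both give -100.
Sweeping the whole domain (324 inputs) finds no disagreement.
verdict: equivalent


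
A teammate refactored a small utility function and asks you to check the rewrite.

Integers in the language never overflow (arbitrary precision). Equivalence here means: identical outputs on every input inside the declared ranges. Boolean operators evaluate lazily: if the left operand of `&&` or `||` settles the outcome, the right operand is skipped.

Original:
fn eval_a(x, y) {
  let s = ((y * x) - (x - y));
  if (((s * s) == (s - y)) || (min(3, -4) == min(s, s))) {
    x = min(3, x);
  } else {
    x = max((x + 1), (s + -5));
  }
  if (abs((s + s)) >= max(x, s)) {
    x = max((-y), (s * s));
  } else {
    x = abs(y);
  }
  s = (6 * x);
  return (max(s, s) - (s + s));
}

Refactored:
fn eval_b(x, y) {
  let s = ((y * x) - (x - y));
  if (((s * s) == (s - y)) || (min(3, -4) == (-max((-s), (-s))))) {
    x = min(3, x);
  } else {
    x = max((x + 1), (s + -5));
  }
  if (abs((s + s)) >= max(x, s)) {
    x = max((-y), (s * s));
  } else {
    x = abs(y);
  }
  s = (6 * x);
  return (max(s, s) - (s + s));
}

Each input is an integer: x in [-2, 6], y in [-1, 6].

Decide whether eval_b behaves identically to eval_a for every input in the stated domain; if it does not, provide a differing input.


Reading the diff, among the changes: min/max/abs usage differs.
As a probe, take x=-1, y=6: eval_a runs s := 1 | (((s * s) == (s - y)) || (min(3, -4) == min(s, s))): false | x := 0 | (abs((s + s)) >= max(x, s)): true | x := 1 | s := 6 | result -6; eval_b runs s := 1 | (((s * s) == (s - y)) || (min(3, -4) == (-max((-s), (-s))))): false | x := 0 | (abs((s + s)) >= max(x, s)): true | x := 1 | s := 6 | result -6; both end at -6.
Checked all 72 inputs in the declared domain: the outputs agree on every one.
verdict: equivalent


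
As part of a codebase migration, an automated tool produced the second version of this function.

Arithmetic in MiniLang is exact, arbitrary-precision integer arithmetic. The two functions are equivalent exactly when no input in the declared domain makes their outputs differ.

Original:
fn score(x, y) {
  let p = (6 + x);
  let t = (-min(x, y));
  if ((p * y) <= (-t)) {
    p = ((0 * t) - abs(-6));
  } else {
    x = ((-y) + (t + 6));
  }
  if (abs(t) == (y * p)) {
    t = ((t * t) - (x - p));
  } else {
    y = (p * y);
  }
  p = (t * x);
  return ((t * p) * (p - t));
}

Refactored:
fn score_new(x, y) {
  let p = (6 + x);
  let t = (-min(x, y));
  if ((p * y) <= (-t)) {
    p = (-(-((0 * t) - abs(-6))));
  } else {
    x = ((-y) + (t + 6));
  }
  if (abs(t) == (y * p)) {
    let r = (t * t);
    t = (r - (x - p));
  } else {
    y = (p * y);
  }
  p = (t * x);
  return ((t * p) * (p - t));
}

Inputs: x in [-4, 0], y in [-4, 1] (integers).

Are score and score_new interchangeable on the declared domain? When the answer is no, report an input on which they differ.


Comparing the listings, the differences include: local variable names differ; and statement counts differ.
One worked example (x=-4, y=-4) — score: p=2, then t=4, then ((p * y) <= (-t)) is true, then p=-6, then (abs(t) == (y * p)) is false, then y=24, then p=-16, then returns 1280; score_new: p=2, then t=4, then ((p * y) <= (-t)) is true, then p=-6, then (abs(t) == (y * p)) is false, then y=24, then p=-16, then returns 1280; agreement on 1280.
An exhaustive pass over the 30 declared inputs shows identical outputs.
verdict: equivalent


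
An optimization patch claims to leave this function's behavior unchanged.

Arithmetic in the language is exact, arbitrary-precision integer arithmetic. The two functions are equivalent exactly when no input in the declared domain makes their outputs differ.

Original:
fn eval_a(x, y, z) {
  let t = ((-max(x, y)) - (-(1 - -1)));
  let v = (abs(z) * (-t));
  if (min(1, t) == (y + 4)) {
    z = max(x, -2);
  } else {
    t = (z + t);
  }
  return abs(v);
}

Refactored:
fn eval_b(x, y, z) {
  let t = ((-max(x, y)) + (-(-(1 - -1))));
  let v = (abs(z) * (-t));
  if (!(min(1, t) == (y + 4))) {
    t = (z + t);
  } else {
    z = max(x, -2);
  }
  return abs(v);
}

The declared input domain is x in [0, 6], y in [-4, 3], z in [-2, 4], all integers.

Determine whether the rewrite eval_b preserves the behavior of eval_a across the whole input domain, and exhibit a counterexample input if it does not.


Changes here: boolean connective usage differs; also arithmetic usage differs; the full 392-point sweep finds no disagreement.
verdict: equivalent


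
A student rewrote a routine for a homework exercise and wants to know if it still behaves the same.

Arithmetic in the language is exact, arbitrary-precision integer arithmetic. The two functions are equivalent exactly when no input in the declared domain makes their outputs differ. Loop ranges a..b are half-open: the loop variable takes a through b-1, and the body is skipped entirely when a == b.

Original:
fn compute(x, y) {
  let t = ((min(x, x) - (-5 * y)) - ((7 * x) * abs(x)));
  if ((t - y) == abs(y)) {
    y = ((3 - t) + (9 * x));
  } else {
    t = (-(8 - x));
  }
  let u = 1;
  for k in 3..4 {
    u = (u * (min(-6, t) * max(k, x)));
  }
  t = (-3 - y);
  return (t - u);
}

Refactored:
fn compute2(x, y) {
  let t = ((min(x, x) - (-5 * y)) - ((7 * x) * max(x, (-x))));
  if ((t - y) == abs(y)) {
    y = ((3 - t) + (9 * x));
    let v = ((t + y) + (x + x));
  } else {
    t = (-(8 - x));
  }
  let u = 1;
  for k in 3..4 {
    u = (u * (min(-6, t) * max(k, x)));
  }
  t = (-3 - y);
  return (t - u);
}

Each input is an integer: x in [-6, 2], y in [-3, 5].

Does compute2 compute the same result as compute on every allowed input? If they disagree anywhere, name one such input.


Equivalent — the differences include statement counts differ; also local variable names differ; also arithmetic usage differs; also min/max/abs usage differs, yet no declared input distinguishes the two.
As a probe, take x=-3, y=-3: compute runs t := 45 | ((t - y) == abs(y)): false | t := -11 | u := 1 | iter k=3: | u := -33 | t := 0 | result 33; compute2 runs t := 45 | ((t - y) == abs(y)): false | t := -11 | u := 1 | iter k=3: | u := -33 | t := 0 | result 33; both end at 33.
An exhaustive pass over the 81 declared inputs shows identical outputs.
verdict: equivalent


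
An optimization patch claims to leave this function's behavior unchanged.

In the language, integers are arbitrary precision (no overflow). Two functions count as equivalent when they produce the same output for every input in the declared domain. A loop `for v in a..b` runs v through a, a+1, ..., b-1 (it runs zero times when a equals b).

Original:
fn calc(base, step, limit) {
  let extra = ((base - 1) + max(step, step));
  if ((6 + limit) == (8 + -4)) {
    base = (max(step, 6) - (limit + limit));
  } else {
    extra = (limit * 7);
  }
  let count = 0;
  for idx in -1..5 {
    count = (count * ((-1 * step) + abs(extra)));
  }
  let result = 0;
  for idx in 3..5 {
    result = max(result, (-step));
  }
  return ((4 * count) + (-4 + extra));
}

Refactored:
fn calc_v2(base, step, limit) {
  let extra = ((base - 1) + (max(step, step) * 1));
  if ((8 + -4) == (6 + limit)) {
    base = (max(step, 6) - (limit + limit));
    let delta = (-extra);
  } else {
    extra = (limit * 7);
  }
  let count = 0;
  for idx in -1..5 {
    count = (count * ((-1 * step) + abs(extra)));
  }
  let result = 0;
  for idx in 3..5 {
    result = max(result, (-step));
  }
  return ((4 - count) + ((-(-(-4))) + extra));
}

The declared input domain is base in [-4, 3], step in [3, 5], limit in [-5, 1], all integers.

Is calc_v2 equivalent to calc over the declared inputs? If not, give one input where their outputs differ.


The rewrite breaks on base=-4, step=3, limit=-5, where the results are -39 and -35.
calc: extra := -2 | ((6 + limit) == (8 + -4)): false | extra := -35 | count := 0 | iter idx=-1: | count := 0 | iter idx=0: | count := 0 | iter idx=1: | count := 0 | iter idx=2: | count := 0 | iter idx=3: | count := 0 | iter idx=4: | count := 0 | result := 0 | iter idx=3: | result := 0 | iter idx=4: | result := 0 | result -39
calc_v2: extra := -2 | ((8 + -4) == (6 + limit)): false | extra := -35 | count := 0 | iter idx=-1: | count := 0 | iter idx=0: | count := 0 | iter idx=1: | count := 0 | iter idx=2: | count := 0 | iter idx=3: | count := 0 | iter idx=4: | count := 0 | result := 0 | iter idx=3: | result := 0 | iter idx=4: | result := 0 | result -35
verdict: not equivalent; witness: base=-4, step=3, limit=-5


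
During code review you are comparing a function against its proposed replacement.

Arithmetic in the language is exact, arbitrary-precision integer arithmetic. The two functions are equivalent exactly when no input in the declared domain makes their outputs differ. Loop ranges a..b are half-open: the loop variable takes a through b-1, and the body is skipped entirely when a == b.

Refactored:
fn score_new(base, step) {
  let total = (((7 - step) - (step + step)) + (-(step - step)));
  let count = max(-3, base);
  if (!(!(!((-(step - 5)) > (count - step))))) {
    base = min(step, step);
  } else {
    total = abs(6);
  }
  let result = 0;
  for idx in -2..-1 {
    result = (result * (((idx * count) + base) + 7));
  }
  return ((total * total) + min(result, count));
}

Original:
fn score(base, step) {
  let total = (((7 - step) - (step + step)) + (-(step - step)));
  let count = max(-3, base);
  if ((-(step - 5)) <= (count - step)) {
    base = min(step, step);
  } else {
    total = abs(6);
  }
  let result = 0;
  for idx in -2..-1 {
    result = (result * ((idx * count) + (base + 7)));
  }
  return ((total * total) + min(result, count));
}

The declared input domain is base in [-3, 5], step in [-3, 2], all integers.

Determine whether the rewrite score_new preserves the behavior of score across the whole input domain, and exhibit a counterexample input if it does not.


This is a faithful refactor — boolean connective usage differs; also comparison usage differs, but the computed results match everywhere.
As a probe, take base=-1, step=0: score runs total = 7; count = -1; ((-(step - 5)) <= (count - step)) -> false; total = 6; result = 0; [idx=-2]; result = 0; return 35; score_new runs total = 7; count = -1; (!(!(!((-(step - 5)) > (count - step))))) -> false; total = 6; result = 0; [idx=-2]; result = 0; return 35; both end at 35.
An exhaustive pass over the 54 declared inputs shows identical outputs.
verdict: equivalent


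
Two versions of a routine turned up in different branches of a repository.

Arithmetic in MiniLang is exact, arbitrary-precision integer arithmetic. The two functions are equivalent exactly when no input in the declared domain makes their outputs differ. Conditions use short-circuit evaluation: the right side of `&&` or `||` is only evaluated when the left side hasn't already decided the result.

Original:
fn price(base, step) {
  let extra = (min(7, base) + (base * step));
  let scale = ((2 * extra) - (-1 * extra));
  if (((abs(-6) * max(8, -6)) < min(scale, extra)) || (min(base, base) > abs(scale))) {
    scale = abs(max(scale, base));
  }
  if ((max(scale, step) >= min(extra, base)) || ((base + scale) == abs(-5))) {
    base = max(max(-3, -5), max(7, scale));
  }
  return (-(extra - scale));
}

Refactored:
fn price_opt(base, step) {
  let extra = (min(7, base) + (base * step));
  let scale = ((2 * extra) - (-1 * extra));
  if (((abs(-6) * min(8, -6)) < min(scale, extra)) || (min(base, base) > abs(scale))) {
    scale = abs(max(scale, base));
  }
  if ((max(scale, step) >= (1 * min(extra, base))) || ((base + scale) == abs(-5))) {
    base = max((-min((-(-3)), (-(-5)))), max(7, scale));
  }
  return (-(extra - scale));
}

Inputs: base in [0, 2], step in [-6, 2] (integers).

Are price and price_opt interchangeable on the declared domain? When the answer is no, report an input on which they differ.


Consider the input base=1, step=-6.
price: extra=-5, then scale=-15, then (((abs(-6) * max(8, -6)) < min(scale, extra)) || (min(base, base) > abs(scale))) is false, then ((max(scale, step) >= min(extra, base)) || ((base + scale) == abs(-5))) is false, then returns -10
price_opt: extra=-5, then scale=-15, then (((abs(-6) * min(8, -6)) < min(scale, extra)) || (min(base, base) > abs(scale))) is true, then scale=1, then ((max(scale, step) >= (1 * min(extra, base))) || ((base + scale) == abs(-5))) is true, then base=7, then returns 6
-10 against 6: the behavior changed.
verdict: not equivalent; witness: base=1, step=-6


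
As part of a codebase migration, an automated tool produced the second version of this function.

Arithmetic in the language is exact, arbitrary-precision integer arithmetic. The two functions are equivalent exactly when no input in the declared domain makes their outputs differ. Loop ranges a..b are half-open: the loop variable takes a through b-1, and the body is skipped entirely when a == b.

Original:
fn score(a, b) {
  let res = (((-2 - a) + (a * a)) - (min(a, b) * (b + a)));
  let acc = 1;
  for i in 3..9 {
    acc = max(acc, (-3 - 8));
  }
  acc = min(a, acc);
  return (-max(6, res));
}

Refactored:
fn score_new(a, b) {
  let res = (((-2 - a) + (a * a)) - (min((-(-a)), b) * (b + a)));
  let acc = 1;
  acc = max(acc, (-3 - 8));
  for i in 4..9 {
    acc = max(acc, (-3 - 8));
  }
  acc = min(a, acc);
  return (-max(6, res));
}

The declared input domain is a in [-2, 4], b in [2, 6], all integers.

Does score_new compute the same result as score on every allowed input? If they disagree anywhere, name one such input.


Although loop structure differs, plus constant usage differs, plus statement counts differ, plus arithmetic usage differs, plus min/max/abs usage differs, 35/35 inputs agree.
verdict: equivalent


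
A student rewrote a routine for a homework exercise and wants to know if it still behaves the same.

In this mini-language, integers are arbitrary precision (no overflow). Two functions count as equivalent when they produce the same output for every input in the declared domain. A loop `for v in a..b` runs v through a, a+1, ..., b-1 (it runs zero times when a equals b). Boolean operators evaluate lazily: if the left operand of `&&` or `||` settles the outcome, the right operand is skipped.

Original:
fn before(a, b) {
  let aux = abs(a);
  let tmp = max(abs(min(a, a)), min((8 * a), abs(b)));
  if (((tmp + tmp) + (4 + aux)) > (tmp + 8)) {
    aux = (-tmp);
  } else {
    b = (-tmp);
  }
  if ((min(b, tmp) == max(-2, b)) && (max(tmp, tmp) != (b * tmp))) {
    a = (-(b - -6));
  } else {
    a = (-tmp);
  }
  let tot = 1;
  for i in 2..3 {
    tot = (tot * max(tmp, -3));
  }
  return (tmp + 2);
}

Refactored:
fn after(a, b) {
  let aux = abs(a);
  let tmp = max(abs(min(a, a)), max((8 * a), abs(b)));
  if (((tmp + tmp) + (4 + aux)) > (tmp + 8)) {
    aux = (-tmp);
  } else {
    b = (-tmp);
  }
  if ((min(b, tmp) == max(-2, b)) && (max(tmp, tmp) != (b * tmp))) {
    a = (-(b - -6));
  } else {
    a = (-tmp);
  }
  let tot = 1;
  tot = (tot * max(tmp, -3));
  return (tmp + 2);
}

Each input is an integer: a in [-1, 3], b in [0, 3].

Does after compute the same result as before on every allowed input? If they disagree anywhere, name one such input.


On input a=-1, b=2, before returns 3 while after returns 4.
verdict: not equivalent; witness: a=-1, b=2


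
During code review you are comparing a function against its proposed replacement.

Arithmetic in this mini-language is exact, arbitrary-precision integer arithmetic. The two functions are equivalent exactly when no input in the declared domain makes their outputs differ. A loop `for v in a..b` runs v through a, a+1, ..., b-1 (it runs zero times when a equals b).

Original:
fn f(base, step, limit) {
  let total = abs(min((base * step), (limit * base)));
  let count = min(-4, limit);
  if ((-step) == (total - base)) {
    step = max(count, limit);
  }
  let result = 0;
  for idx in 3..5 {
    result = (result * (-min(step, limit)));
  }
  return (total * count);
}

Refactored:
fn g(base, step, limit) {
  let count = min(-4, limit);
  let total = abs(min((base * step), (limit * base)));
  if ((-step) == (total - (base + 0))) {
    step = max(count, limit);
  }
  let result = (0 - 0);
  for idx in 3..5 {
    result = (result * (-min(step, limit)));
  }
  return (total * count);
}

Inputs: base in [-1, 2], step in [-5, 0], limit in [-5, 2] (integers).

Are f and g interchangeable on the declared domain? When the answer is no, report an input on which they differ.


This is a faithful refactor — constant usage differs; also arithmetic usage differs, but the computed results match everywhere.
Spot check at base=-1, step=-4, limit=2 — f: total := 2 | count := -4 | ((-step) == (total - base)): false | result := 0 | iter idx=3: | result := 0 | iter idx=4: | result := 0 | result -8. g: count := -4 | total := 2 | ((-step) == (total - (base + 0))): false | result := 0 | iter idx=3: | result := 0 | iter idx=4: | result := 0 | result -8. Both give -8.
Sweeping the whole domain (192 inputs) finds no disagreement.
verdict: equivalent


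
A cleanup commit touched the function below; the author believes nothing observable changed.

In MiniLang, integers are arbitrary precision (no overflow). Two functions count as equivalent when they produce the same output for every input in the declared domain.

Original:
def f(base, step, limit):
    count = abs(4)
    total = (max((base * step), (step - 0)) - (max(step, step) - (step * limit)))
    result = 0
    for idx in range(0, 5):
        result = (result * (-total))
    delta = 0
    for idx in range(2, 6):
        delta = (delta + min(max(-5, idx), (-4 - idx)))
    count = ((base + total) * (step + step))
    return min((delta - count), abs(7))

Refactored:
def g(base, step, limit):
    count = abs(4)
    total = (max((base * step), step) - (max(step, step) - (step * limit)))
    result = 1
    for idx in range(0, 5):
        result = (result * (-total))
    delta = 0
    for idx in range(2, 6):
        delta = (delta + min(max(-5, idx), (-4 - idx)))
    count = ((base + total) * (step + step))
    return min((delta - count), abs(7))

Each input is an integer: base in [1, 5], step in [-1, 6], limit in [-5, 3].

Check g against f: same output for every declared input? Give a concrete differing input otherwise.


Although `0` became `1`, no input in the stated domain can expose it.
Spot check at base=3, step=3, limit=-3 — f: count := 4 | total := -3 | result := 0 | iter idx=0: | result := 0 | iter idx=1: | result := 0 | iter idx=2: | result := 0 | iter idx=3: | result := 0 | iter idx=4: | result := 0 | delta := 0 | iter idx=2: | delta := -6 | iter idx=3: | delta := -13 | iter idx=4: | delta := -21 | iter idx=5: | delta := -30 | count := 0 | result -30. g: count := 4 | total := -3 | result := 1 | iter idx=0: | result := 3 | iter idx=1: | result := 9 | iter idx=2: | result := 27 | iter idx=3: | result := 81 | iter idx=4: | result := 243 | delta := 0 | iter idx=2: | delta := -6 | iter idx=3: | delta := -13 | iter idx=4: | delta := -21 | iter idx=5: | delta := -30 | count := 0 | result -30. Both give -30.
Across all 360 domain points the two functions coincide.
verdict: equivalent


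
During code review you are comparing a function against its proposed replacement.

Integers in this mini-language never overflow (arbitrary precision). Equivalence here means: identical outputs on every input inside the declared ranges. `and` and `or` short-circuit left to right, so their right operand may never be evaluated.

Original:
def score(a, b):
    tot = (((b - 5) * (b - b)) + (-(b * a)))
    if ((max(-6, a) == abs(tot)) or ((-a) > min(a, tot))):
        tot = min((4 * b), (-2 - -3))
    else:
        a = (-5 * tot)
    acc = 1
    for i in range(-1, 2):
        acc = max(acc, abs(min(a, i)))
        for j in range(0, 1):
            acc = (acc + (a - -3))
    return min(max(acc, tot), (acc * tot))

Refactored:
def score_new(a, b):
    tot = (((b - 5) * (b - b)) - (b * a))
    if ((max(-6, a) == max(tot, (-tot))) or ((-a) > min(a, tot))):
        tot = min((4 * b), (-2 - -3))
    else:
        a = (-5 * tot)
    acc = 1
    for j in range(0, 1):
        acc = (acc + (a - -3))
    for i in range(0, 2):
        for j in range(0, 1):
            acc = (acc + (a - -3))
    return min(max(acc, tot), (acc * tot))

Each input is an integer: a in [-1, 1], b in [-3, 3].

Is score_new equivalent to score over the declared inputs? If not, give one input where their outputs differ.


Run the pair on a=1, b=-3.
score: tot := 3 | ((max(-6, a) == abs(tot)) or ((-a) > min(a, tot))): false | a := -15 | acc := 1 | iter i=-1: | acc := 15 | iter j=0: | acc := 3 | iter i=0: | acc := 15 | iter j=0: | acc := 3 | iter i=1: | acc := 15 | iter j=0: | acc := 3 | result 3
score_new: tot := 3 | ((max(-6, a) == max(tot, (-tot))) or ((-a) > min(a, tot))): false | a := -15 | acc := 1 | iter j=0: | acc := -11 | iter i=0: | iter j=0: | acc := -23 | iter i=1: | iter j=0: | acc := -35 | result -105
3 and -105 differ, so these are not the same function on this domain.
verdict: not equivalent; witness: a=1, b=-3


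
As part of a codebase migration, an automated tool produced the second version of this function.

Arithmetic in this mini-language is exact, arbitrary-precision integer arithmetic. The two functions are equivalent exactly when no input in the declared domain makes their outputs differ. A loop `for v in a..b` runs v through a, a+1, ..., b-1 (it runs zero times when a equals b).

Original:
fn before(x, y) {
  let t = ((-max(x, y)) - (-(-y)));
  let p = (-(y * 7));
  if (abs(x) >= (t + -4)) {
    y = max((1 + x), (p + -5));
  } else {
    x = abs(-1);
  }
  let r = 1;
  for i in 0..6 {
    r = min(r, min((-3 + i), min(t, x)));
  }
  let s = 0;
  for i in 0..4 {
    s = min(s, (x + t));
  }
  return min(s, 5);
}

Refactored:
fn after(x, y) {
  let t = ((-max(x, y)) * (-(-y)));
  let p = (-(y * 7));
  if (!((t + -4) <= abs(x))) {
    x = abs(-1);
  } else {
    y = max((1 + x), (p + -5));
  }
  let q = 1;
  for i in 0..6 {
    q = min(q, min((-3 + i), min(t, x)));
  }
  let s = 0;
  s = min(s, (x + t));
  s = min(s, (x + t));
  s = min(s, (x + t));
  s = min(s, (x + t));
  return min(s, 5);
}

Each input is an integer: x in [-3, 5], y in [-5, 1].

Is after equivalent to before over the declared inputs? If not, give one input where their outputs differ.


Take x=-3, y=-5.
before: t := 8 | p := 35 | (abs(x) >= (t + -4)): false | x := 1 | r := 1 | iter i=0: | r := -3 | iter i=1: | r := -3 | iter i=2: | r := -3 | iter i=3: | r := -3 | iter i=4: | r := -3 | iter i=5: | r := -3 | s := 0 | iter i=0: | s := 0 | iter i=1: | s := 0 | iter i=2: | s := 0 | iter i=3: | s := 0 | result 0
after: t := -15 | p := 35 | (!((t + -4) <= abs(x))): false | y := 30 | q := 1 | iter i=0: | q := -15 | iter i=1: | q := -15 | iter i=2: | q := -15 | iter i=3: | q := -15 | iter i=4: | q := -15 | iter i=5: | q := -15 | s := 0 | s := -18 | s := -18 | s := -18 | s := -18 | result -18
0 vs -18 — the two versions disagree here.
verdict: not equivalent; witness: x=-3, y=-5


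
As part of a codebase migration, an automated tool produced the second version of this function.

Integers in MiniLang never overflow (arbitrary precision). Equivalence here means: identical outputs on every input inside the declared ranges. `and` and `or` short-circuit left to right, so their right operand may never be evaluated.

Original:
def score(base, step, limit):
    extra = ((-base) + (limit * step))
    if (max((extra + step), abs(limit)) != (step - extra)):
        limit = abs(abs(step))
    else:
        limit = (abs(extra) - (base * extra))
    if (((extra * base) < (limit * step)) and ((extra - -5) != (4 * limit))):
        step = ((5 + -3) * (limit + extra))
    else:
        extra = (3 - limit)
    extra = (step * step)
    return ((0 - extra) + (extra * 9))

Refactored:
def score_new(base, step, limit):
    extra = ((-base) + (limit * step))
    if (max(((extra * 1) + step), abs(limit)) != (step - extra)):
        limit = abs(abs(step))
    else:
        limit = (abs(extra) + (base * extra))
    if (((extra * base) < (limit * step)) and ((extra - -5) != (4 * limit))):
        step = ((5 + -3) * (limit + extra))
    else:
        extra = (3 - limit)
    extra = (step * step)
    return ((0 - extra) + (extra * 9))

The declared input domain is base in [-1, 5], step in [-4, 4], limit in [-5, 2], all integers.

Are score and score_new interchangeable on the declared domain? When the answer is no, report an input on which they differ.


There is a counterexample at base=-1, step=1, limit=-5: 8 on one side, 512 on the other.
score: extra becomes -4; next (max((extra + step), abs(limit)) != (step - extra)) evaluates to false; next limit becomes 0; next (((extra * base) < (limit * step)) and ((extra - -5) != (4 * limit))) evaluates to false; next extra becomes 3; next extra becomes 1; next final value 8
score_new: extra becomes -4; next (max(((extra * 1) + step), abs(limit)) != (step - extra)) evaluates to false; next limit becomes 8; next (((extra * base) < (limit * step)) and ((extra - -5) != (4 * limit))) evaluates to true; next step becomes 8; next extra becomes 64; next final value 512
verdict: not equivalent; witness: base=-1, step=1, limit=-5
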